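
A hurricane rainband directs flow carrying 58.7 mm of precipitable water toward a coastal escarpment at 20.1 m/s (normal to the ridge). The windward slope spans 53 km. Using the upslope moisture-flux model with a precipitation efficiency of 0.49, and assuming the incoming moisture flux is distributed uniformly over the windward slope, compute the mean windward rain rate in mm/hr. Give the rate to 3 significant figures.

Incoming column moisture flux per unit ridge length: F = V × PW = 20.1 × 58.7 = 1179.87 mm·m/s.
Spread over the 53 km slope with efficiency ε = 0.49: R = ε·F/W = 0.49 × 1179.87 / 53000 m = 1.091e-02 mm/s.
R = 1.091e-02 × 3600 = 39.3 mm/hr.

R ≈ 39.3 mm/hr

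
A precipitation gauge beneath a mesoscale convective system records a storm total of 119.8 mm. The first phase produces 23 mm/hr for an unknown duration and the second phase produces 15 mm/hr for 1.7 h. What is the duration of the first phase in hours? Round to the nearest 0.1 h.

Known phases: 15 × 1.7 = 25.5 mm.
Remaining depth = 119.8 − 25.5 = 94.3 mm.
Duration = 94.3 / 23 = 4.1 h.

duration ≈ 4.1 h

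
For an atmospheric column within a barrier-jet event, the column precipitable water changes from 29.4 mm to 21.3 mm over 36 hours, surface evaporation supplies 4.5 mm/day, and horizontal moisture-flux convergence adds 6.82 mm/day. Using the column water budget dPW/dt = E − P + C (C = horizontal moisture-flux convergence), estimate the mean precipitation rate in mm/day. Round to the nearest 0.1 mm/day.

dPW/dt = (21.3 − 29.4) mm / (36/24 day) = -5.400 mm/day.
P = E + C − dPW/dt = 4.5 + (6.82) − (-5.400) = 16.7 mm/day.

P ≈ 16.7 mm/day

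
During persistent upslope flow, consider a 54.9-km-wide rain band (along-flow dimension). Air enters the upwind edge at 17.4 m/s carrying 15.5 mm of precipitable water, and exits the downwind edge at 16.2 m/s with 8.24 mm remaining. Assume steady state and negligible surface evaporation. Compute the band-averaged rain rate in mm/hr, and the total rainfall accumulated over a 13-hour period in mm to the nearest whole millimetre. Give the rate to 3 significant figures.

Column moisture flux per unit crosswind length is F = V × PW.
Inflow: F_in = 17.4 × 15.5 = 269.7 mm·m/s
Outflow: F_out = 16.2 × 8.24 = 133.488 mm·m/s
Steady-state rate R = (F_in − F_out)/L = (269.7 − 133.488) / 54900 m = 2.481e-03 mm/s.
R = 2.481e-03 × 3600 = 8.93 mm/hr.
Over 13 h: total = 8.93 × 13 = 116.09 ≈ 116 mm.

R ≈ 8.93 mm/hr; total ≈ 116 mm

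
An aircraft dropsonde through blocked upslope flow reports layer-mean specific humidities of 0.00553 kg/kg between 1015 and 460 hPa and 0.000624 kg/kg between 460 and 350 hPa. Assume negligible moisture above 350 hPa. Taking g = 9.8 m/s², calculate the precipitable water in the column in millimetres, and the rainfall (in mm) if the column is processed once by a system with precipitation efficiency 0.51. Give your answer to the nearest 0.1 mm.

PW ≈ 32.0 mm; rainfall ≈ 16.3 mm

Precipitable water is the column-integrated vapour mass per unit area: PW = (1/g) Σ q̄ Δp, with q in kg/kg and Δp in Pa (1 kg/m² of water = 1 mm).
Layer 1015–460 hPa: Δp = 555 hPa = 55500 Pa, q̄ = 0.00553 kg/kg → 0.00553 × 55500 / 9.8 = 31.32 mm
Layer 460–350 hPa: Δp = 110 hPa = 11000 Pa, q̄ = 0.000624 kg/kg → 0.000624 × 11000 / 9.8 = 0.70 mm
PW = 31.32 + 0.70 = 32.02 ≈ 32.0 mm.
Rainfall = ε × PW = 0.51 × 32.0 = 16.3 mm.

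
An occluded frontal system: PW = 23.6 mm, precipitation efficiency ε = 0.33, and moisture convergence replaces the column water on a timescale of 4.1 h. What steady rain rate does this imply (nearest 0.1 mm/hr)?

Each overturning extracts ε × PW = 0.33 × 23.6 = 7.788 mm.
Rate = ε·PW / τ = 7.788 / 4.1 h = 1.9 mm/hr.

R ≈ 1.9 mm/hr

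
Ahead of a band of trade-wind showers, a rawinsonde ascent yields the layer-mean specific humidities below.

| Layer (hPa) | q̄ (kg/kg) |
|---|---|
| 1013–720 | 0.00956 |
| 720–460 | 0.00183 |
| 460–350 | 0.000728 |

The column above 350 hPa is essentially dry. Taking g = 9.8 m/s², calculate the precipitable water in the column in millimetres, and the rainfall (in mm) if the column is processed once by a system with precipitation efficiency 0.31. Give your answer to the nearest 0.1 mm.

PW ≈ 34.3 mm; rainfall ≈ 10.6 mm

Precipitable water is the column-integrated vapour mass per unit area: PW = (1/g) Σ q̄ Δp, with q in kg/kg and Δp in Pa (1 kg/m² of water = 1 mm).
Layer 1013–720 hPa: Δp = 293 hPa = 29300 Pa, q̄ = 0.00956 kg/kg → 0.00956 × 29300 / 9.8 = 28.58 mm
Layer 720–460 hPa: Δp = 260 hPa = 26000 Pa, q̄ = 0.00183 kg/kg → 0.00183 × 26000 / 9.8 = 4.86 mm
Layer 460–350 hPa: Δp = 110 hPa = 11000 Pa, q̄ = 0.000728 kg/kg → 0.000728 × 11000 / 9.8 = 0.82 mm
PW = 28.58 + 4.86 + 0.82 = 34.26 ≈ 34.3 mm.
Rainfall = ε × PW = 0.31 × 34.3 = 10.6 mm.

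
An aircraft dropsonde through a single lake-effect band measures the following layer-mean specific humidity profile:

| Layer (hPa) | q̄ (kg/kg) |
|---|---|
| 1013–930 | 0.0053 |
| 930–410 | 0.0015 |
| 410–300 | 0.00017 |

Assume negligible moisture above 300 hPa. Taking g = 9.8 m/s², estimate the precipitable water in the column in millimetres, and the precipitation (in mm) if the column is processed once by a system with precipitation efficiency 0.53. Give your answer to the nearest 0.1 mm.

PW ≈ 12.6 mm; precipitation ≈ 6.7 mm

Precipitable water is the column-integrated vapour mass per unit area: PW = (1/g) Σ q̄ Δp, with q in kg/kg and Δp in Pa (1 kg/m² of water = 1 mm).
Layer 1013–930 hPa: Δp = 83 hPa = 8300 Pa, q̄ = 0.0053 kg/kg → 0.0053 × 8300 / 9.8 = 4.49 mm
Layer 930–410 hPa: Δp = 520 hPa = 52000 Pa, q̄ = 0.0015 kg/kg → 0.0015 × 52000 / 9.8 = 7.96 mm
Layer 410–300 hPa: Δp = 110 hPa = 11000 Pa, q̄ = 0.00017 kg/kg → 0.00017 × 11000 / 9.8 = 0.19 mm
PW = 4.49 + 7.96 + 0.19 = 12.64 ≈ 12.6 mm.
Precipitation = ε × PW = 0.53 × 12.6 = 6.7 mm.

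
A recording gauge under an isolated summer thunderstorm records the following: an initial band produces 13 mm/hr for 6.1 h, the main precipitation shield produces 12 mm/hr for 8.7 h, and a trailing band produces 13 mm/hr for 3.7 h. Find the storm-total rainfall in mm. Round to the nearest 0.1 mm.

Total = Σ Rᵢ Δtᵢ = 13 × 6.1 + 12 × 8.7 + 13 × 3.7
      = 79.3 + 104.4 + 48.1 = 231.8 mm.

total ≈ 231.8 mm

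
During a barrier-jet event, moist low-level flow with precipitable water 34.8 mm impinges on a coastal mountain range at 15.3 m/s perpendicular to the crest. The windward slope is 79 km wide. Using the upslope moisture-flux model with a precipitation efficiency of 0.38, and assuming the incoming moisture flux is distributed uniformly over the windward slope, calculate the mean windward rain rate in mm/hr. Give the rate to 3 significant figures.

R ≈ 9.22 mm/hr

Incoming column moisture flux per unit ridge length: F = V × PW = 15.3 × 34.8 = 532.44 mm·m/s.
Spread over the 79 km slope with efficiency ε = 0.38: R = ε·F/W = 0.38 × 532.44 / 79000 m = 2.561e-03 mm/s.
R = 2.561e-03 × 3600 = 9.22 mm/hr.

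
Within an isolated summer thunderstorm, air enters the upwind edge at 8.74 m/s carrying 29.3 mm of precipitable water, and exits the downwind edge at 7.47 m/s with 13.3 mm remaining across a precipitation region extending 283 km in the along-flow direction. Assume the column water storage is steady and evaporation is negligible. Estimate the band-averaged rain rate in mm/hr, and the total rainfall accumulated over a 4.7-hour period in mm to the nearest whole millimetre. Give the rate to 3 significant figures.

Column moisture flux per unit crosswind length is F = V × PW.
Inflow: F_in = 8.74 × 29.3 = 256.082 mm·m/s
Outflow: F_out = 7.47 × 13.3 = 99.351 mm·m/s
Steady-state rate R = (F_in − F_out)/L = (256.082 − 99.351) / 283000 m = 5.538e-04 mm/s.
R = 5.538e-04 × 3600 = 1.99 mm/hr.
Over 4.7 h: total = 1.99 × 4.7 = 9.353 ≈ 9 mm.

R ≈ 1.99 mm/hr; total ≈ 9 mm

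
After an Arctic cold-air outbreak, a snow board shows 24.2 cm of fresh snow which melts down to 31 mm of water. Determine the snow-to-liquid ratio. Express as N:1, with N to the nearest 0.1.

ratio ≈ 7.8

Ratio = snow depth / SWE = 242 mm / 31 mm = 7.8, i.e. 7.8:1.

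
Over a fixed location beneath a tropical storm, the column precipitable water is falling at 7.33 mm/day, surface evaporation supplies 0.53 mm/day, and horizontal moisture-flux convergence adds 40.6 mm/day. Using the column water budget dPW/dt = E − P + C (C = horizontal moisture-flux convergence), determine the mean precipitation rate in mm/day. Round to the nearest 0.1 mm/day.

dPW/dt = -7.33 mm/day.
P = E + C − dPW/dt = 0.53 + (40.6) − (-7.33) = 48.5 mm/day.

P ≈ 48.5 mm/day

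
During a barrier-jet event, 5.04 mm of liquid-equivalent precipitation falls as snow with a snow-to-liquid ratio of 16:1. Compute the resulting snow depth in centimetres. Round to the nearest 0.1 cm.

Snow depth = liquid × ratio = 5.04 mm × 16 = 80.64 mm = 8.1 cm.

snow depth ≈ 8.1 cm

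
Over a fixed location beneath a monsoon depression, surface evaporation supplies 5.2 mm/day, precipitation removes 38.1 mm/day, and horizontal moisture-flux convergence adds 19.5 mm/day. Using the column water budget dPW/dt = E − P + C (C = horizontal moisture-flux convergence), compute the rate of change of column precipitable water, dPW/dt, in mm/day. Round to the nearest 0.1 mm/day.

dPW/dt ≈ -13.4 mm/day

dPW/dt = E − P + C = 5.2 − 38.1 + (19.5) = -13.4 mm/day.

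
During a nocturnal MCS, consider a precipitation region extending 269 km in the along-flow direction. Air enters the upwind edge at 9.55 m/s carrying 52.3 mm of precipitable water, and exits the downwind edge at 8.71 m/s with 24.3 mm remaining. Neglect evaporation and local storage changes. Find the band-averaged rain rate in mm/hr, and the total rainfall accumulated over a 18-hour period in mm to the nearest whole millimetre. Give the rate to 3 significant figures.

R ≈ 3.85 mm/hr; total ≈ 69 mm

Column moisture flux per unit crosswind length is F = V × PW.
Inflow: F_in = 9.55 × 52.3 = 499.465 mm·m/s
Outflow: F_out = 8.71 × 24.3 = 211.653 mm·m/s
Steady-state rate R = (F_in − F_out)/L = (499.465 − 211.653) / 269000 m = 1.070e-03 mm/s.
R = 1.070e-03 × 3600 = 3.85 mm/hr.
Over 18 h: total = 3.85 × 18 = 69.3 ≈ 69 mm.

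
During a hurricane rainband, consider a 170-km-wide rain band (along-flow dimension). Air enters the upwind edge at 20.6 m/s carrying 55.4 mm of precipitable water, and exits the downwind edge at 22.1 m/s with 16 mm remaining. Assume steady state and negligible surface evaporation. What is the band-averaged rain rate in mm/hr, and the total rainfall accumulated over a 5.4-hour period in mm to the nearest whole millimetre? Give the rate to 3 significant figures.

Column moisture flux per unit crosswind length is F = V × PW.
Inflow: F_in = 20.6 × 55.4 = 1141.24 mm·m/s
Outflow: F_out = 22.1 × 16 = 353.6 mm·m/s
Steady-state rate R = (F_in − F_out)/L = (1141.24 − 353.6) / 170000 m = 4.633e-03 mm/s.
R = 4.633e-03 × 3600 = 16.7 mm/hr.
Over 5.4 h: total = 16.7 × 5.4 = 90.18 ≈ 90 mm.

R ≈ 16.7 mm/hr; total ≈ 90 mm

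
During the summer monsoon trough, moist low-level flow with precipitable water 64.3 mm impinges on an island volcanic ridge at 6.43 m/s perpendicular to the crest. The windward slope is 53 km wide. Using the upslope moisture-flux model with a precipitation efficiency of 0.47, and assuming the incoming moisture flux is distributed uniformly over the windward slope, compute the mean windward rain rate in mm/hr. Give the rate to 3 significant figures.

R ≈ 13.2 mm/hr

Incoming column moisture flux per unit ridge length: F = V × PW = 6.43 × 64.3 = 413.449 mm·m/s.
Spread over the 53 km slope with efficiency ε = 0.47: R = ε·F/W = 0.47 × 413.449 / 53000 m = 3.666e-03 mm/s.
R = 3.666e-03 × 3600 = 13.2 mm/hr.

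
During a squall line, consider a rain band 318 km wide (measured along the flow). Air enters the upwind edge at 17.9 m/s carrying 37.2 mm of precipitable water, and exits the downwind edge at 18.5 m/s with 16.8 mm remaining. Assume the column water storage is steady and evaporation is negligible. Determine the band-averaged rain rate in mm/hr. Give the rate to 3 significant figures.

R ≈ 4.02 mm/hr

Column moisture flux per unit crosswind length is F = V × PW.
Inflow: F_in = 17.9 × 37.2 = 665.88 mm·m/s
Outflow: F_out = 18.5 × 16.8 = 310.8 mm·m/s
Steady-state rate R = (F_in − F_out)/L = (665.88 − 310.8) / 318000 m = 1.117e-03 mm/s.
R = 1.117e-03 × 3600 = 4.02 mm/hr.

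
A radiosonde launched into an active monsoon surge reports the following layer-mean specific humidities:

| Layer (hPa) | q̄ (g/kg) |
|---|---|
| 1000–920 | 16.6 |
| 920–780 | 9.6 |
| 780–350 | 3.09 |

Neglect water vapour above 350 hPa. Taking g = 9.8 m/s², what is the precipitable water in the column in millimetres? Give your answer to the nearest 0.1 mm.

Precipitable water is the column-integrated vapour mass per unit area: PW = (1/g) Σ q̄ Δp, with q in kg/kg and Δp in Pa (1 kg/m² of water = 1 mm).
Layer 1000–920 hPa: Δp = 80 hPa = 8000 Pa, q̄ = 0.0166 kg/kg → 0.0166 × 8000 / 9.8 = 13.55 mm
Layer 920–780 hPa: Δp = 140 hPa = 14000 Pa, q̄ = 0.0096 kg/kg → 0.0096 × 14000 / 9.8 = 13.71 mm
Layer 780–350 hPa: Δp = 430 hPa = 43000 Pa, q̄ = 0.00309 kg/kg → 0.00309 × 43000 / 9.8 = 13.56 mm
PW = 13.55 + 13.71 + 13.56 = 40.82 ≈ 40.8 mm.

PW ≈ 40.8 mm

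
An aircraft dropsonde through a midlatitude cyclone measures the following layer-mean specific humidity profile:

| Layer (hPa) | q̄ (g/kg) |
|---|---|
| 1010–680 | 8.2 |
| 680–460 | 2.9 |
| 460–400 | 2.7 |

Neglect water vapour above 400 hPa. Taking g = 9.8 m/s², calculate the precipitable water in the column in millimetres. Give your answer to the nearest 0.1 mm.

Precipitable water is the column-integrated vapour mass per unit area: PW = (1/g) Σ q̄ Δp, with q in kg/kg and Δp in Pa (1 kg/m² of water = 1 mm).
Layer 1010–680 hPa: Δp = 330 hPa = 33000 Pa, q̄ = 0.0082 kg/kg → 0.0082 × 33000 / 9.8 = 27.61 mm
Layer 680–460 hPa: Δp = 220 hPa = 22000 Pa, q̄ = 0.0029 kg/kg → 0.0029 × 22000 / 9.8 = 6.51 mm
Layer 460–400 hPa: Δp = 60 hPa = 6000 Pa, q̄ = 0.0027 kg/kg → 0.0027 × 6000 / 9.8 = 1.65 mm
PW = 27.61 + 6.51 + 1.65 = 35.77 ≈ 35.8 mm.

PW ≈ 35.8 mm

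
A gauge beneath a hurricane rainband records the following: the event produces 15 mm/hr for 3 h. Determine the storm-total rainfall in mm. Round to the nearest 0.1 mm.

total ≈ 45.0 mm

Total = Σ Rᵢ Δtᵢ = 15 × 3
      = 45 = 45.0 mm.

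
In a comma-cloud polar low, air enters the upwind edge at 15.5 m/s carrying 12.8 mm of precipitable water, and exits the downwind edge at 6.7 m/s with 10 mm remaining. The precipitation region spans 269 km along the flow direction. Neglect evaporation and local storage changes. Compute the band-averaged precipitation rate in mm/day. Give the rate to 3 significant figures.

R ≈ 42.2 mm/day

Column moisture flux per unit crosswind length is F = V × PW.
Inflow: F_in = 15.5 × 12.8 = 198.4 mm·m/s
Outflow: F_out = 6.7 × 10 = 67 mm·m/s
Steady-state rate R = (F_in − F_out)/L = (198.4 − 67) / 269000 m = 4.885e-04 mm/s.
R = 4.885e-04 × 3600 × 24 = 42.2 mm/day.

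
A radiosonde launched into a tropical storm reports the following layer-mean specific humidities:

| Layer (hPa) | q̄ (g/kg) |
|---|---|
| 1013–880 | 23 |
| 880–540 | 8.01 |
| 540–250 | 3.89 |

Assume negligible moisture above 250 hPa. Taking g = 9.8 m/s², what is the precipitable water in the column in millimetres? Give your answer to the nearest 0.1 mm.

Precipitable water is the column-integrated vapour mass per unit area: PW = (1/g) Σ q̄ Δp, with q in kg/kg and Δp in Pa (1 kg/m² of water = 1 mm).
Layer 1013–880 hPa: Δp = 133 hPa = 13300 Pa, q̄ = 0.023 kg/kg → 0.023 × 13300 / 9.8 = 31.21 mm
Layer 880–540 hPa: Δp = 340 hPa = 34000 Pa, q̄ = 0.00801 kg/kg → 0.00801 × 34000 / 9.8 = 27.79 mm
Layer 540–250 hPa: Δp = 290 hPa = 29000 Pa, q̄ = 0.00389 kg/kg → 0.00389 × 29000 / 9.8 = 11.51 mm
PW = 31.21 + 27.79 + 11.51 = 70.51 ≈ 70.5 mm.

PW ≈ 70.5 mm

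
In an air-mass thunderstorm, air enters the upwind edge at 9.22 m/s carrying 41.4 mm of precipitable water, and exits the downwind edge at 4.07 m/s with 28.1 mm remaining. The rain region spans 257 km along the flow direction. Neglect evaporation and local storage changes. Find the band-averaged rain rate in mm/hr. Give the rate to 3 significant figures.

Column moisture flux per unit crosswind length is F = V × PW.
Inflow: F_in = 9.22 × 41.4 = 381.708 mm·m/s
Outflow: F_out = 4.07 × 28.1 = 114.367 mm·m/s
Steady-state rate R = (F_in − F_out)/L = (381.708 − 114.367) / 257000 m = 1.040e-03 mm/s.
R = 1.040e-03 × 3600 = 3.74 mm/hr.

R ≈ 3.74 mm/hr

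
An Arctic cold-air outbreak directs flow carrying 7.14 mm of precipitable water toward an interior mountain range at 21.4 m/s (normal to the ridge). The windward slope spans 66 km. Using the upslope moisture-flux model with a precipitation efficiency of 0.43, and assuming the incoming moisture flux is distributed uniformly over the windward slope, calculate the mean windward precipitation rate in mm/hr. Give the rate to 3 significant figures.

Incoming column moisture flux per unit ridge length: F = V × PW = 21.4 × 7.14 = 152.796 mm·m/s.
Spread over the 66 km slope with efficiency ε = 0.43: R = ε·F/W = 0.43 × 152.796 / 66000 m = 9.955e-04 mm/s.
R = 9.955e-04 × 3600 = 3.58 mm/hr.

R ≈ 3.58 mm/hr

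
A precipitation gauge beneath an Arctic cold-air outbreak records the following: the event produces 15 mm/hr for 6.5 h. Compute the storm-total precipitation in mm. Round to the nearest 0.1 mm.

Total = Σ Rᵢ Δtᵢ = 15 × 6.5
      = 97.5 = 97.5 mm.

total ≈ 97.5 mm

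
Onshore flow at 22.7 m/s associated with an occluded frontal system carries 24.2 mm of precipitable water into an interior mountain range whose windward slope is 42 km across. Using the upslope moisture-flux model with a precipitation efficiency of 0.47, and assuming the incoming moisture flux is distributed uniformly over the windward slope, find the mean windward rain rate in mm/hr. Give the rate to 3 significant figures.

Incoming column moisture flux per unit ridge length: F = V × PW = 22.7 × 24.2 = 549.34 mm·m/s.
Spread over the 42 km slope with efficiency ε = 0.47: R = ε·F/W = 0.47 × 549.34 / 42000 m = 6.147e-03 mm/s.
R = 6.147e-03 × 3600 = 22.1 mm/hr.

R ≈ 22.1 mm/hr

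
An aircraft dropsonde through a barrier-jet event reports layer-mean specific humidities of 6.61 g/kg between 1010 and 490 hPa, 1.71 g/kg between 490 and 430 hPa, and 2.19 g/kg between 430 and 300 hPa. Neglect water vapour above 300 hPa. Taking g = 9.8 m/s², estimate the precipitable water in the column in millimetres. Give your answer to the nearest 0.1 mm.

PW ≈ 39.0 mm

Precipitable water is the column-integrated vapour mass per unit area: PW = (1/g) Σ q̄ Δp, with q in kg/kg and Δp in Pa (1 kg/m² of water = 1 mm).
Layer 1010–490 hPa: Δp = 520 hPa = 52000 Pa, q̄ = 0.00661 kg/kg → 0.00661 × 52000 / 9.8 = 35.07 mm
Layer 490–430 hPa: Δp = 60 hPa = 6000 Pa, q̄ = 0.00171 kg/kg → 0.00171 × 6000 / 9.8 = 1.05 mm
Layer 430–300 hPa: Δp = 130 hPa = 13000 Pa, q̄ = 0.00219 kg/kg → 0.00219 × 13000 / 9.8 = 2.91 mm
PW = 35.07 + 1.05 + 2.91 = 39.03 ≈ 39.0 mm.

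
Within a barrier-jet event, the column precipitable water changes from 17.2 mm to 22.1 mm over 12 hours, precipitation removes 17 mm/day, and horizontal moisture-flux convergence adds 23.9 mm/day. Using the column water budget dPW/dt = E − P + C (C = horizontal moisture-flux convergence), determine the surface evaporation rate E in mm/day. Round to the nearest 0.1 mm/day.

dPW/dt = (22.1 − 17.2) mm / (12/24 day) = +9.800 mm/day.
E = dPW/dt + P − C = (+9.800) + 17 − (23.9) = 2.9 mm/day.

E ≈ 2.9 mm/day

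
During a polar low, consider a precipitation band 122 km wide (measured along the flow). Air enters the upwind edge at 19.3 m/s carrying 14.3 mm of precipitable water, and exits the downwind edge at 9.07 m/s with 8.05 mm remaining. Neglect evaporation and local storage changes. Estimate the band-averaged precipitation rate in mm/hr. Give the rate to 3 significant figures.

Column moisture flux per unit crosswind length is F = V × PW.
Inflow: F_in = 19.3 × 14.3 = 275.99 mm·m/s
Outflow: F_out = 9.07 × 8.05 = 73.0135 mm·m/s
Steady-state rate R = (F_in − F_out)/L = (275.99 − 73.0135) / 122000 m = 1.664e-03 mm/s.
R = 1.664e-03 × 3600 = 5.99 mm/hr.

R ≈ 5.99 mm/hr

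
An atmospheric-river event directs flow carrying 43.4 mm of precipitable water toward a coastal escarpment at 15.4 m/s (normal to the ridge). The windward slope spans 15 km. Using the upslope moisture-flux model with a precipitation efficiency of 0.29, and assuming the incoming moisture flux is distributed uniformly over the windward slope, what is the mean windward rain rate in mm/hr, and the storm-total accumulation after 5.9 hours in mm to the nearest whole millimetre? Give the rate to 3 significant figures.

Incoming column moisture flux per unit ridge length: F = V × PW = 15.4 × 43.4 = 668.36 mm·m/s.
Spread over the 15 km slope with efficiency ε = 0.29: R = ε·F/W = 0.29 × 668.36 / 15000 m = 1.292e-02 mm/s.
R = 1.292e-02 × 3600 = 46.5 mm/hr.
Over 5.9 h: total = 46.5 × 5.9 = 274.35 ≈ 274 mm.

R ≈ 46.5 mm/hr; total ≈ 274 mm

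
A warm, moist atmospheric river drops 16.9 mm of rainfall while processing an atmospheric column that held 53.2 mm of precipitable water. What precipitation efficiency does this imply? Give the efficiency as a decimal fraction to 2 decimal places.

ε ≈ 0.32

ε = rainfall / PW = 16.9 / 53.2 = 0.32.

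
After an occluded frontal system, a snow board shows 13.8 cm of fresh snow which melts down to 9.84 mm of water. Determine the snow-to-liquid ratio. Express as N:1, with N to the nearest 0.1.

Ratio = snow depth / SWE = 138 mm / 9.84 mm = 14.0, i.e. 14.0:1.

ratio ≈ 14.0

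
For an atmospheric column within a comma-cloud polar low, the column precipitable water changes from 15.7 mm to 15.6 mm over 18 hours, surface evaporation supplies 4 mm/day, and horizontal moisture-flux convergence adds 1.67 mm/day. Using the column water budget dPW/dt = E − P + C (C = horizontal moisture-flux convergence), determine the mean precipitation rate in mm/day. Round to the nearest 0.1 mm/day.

P ≈ 5.8 mm/day

dPW/dt = (15.6 − 15.7) mm / (18/24 day) = -0.133 mm/day.
P = E + C − dPW/dt = 4 + (1.67) − (-0.133) = 5.8 mm/day.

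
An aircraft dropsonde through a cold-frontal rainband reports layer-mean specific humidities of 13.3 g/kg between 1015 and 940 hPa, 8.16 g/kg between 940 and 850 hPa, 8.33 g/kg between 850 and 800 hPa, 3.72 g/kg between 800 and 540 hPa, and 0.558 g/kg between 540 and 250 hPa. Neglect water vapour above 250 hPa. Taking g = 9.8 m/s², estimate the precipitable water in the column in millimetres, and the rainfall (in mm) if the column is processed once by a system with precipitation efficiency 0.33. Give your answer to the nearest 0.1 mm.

Precipitable water is the column-integrated vapour mass per unit area: PW = (1/g) Σ q̄ Δp, with q in kg/kg and Δp in Pa (1 kg/m² of water = 1 mm).
Layer 1015–940 hPa: Δp = 75 hPa = 7500 Pa, q̄ = 0.0133 kg/kg → 0.0133 × 7500 / 9.8 = 10.18 mm
Layer 940–850 hPa: Δp = 90 hPa = 9000 Pa, q̄ = 0.00816 kg/kg → 0.00816 × 9000 / 9.8 = 7.49 mm
Layer 850–800 hPa: Δp = 50 hPa = 5000 Pa, q̄ = 0.00833 kg/kg → 0.00833 × 5000 / 9.8 = 4.25 mm
Layer 800–540 hPa: Δp = 260 hPa = 26000 Pa, q̄ = 0.00372 kg/kg → 0.00372 × 26000 / 9.8 = 9.87 mm
Layer 540–250 hPa: Δp = 290 hPa = 29000 Pa, q̄ = 0.000558 kg/kg → 0.000558 × 29000 / 9.8 = 1.65 mm
PW = 10.18 + 7.49 + 4.25 + 9.87 + 1.65 = 33.44 ≈ 33.4 mm.
Rainfall = ε × PW = 0.33 × 33.4 = 11.0 mm.

PW ≈ 33.4 mm; rainfall ≈ 11.0 mm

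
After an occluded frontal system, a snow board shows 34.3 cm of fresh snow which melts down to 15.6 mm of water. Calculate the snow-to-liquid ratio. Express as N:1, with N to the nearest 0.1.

ratio ≈ 22.0

Ratio = snow depth / SWE = 343 mm / 15.6 mm = 22.0, i.e. 22.0:1.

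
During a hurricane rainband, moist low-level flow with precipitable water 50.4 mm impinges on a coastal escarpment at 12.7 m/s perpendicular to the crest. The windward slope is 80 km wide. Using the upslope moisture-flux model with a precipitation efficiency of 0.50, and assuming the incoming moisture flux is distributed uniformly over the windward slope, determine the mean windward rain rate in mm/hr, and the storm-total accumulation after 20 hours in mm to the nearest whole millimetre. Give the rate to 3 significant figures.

R ≈ 14.4 mm/hr; total ≈ 288 mm

Incoming column moisture flux per unit ridge length: F = V × PW = 12.7 × 50.4 = 640.08 mm·m/s.
Spread over the 80 km slope with efficiency ε = 0.50: R = ε·F/W = 0.50 × 640.08 / 80000 m = 4.000e-03 mm/s.
R = 4.000e-03 × 3600 = 14.4 mm/hr.
Over 20 h: total = 14.4 × 20 = 288 mm.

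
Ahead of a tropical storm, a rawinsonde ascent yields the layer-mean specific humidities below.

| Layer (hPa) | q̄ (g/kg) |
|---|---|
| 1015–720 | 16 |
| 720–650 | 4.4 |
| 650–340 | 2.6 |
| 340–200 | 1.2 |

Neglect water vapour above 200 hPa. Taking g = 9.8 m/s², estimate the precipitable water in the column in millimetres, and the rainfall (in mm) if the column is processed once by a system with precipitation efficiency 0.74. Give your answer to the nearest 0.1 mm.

Precipitable water is the column-integrated vapour mass per unit area: PW = (1/g) Σ q̄ Δp, with q in kg/kg and Δp in Pa (1 kg/m² of water = 1 mm).
Layer 1015–720 hPa: Δp = 295 hPa = 29500 Pa, q̄ = 0.016 kg/kg → 0.016 × 29500 / 9.8 = 48.16 mm
Layer 720–650 hPa: Δp = 70 hPa = 7000 Pa, q̄ = 0.0044 kg/kg → 0.0044 × 7000 / 9.8 = 3.14 mm
Layer 650–340 hPa: Δp = 310 hPa = 31000 Pa, q̄ = 0.0026 kg/kg → 0.0026 × 31000 / 9.8 = 8.22 mm
Layer 340–200 hPa: Δp = 140 hPa = 14000 Pa, q̄ = 0.0012 kg/kg → 0.0012 × 14000 / 9.8 = 1.71 mm
PW = 48.16 + 3.14 + 8.22 + 1.71 = 61.23 ≈ 61.2 mm.
Rainfall = ε × PW = 0.74 × 61.2 = 45.3 mm.

PW ≈ 61.2 mm; rainfall ≈ 45.3 mm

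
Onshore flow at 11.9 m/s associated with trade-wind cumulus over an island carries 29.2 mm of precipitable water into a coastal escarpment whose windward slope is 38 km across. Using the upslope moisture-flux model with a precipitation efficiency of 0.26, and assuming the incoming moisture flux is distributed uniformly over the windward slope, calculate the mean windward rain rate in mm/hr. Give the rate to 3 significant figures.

Incoming column moisture flux per unit ridge length: F = V × PW = 11.9 × 29.2 = 347.48 mm·m/s.
Spread over the 38 km slope with efficiency ε = 0.26: R = ε·F/W = 0.26 × 347.48 / 38000 m = 2.377e-03 mm/s.
R = 2.377e-03 × 3600 = 8.56 mm/hr.

R ≈ 8.56 mm/hr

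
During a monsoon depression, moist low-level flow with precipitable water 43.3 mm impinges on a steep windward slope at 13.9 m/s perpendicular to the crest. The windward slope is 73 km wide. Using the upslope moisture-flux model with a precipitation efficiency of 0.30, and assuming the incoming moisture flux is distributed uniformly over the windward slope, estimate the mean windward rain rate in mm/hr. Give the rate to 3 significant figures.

Incoming column moisture flux per unit ridge length: F = V × PW = 13.9 × 43.3 = 601.87 mm·m/s.
Spread over the 73 km slope with efficiency ε = 0.30: R = ε·F/W = 0.30 × 601.87 / 73000 m = 2.473e-03 mm/s.
R = 2.473e-03 × 3600 = 8.90 mm/hr.

R ≈ 8.90 mm/hr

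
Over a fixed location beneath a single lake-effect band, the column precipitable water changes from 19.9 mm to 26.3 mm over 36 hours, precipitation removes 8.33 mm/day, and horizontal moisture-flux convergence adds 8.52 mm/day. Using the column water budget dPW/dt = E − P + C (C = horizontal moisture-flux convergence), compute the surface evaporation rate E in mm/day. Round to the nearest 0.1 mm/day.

dPW/dt = (26.3 − 19.9) mm / (36/24 day) = +4.267 mm/day.
E = dPW/dt + P − C = (+4.267) + 8.33 − (8.52) = 4.1 mm/day.

E ≈ 4.1 mm/day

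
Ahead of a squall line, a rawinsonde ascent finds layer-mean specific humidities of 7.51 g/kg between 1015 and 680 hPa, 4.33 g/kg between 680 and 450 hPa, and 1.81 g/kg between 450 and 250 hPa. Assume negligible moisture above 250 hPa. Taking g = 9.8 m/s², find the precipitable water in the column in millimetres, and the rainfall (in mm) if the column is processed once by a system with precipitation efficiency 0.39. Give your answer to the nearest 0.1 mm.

PW ≈ 39.5 mm; rainfall ≈ 15.4 mm

Precipitable water is the column-integrated vapour mass per unit area: PW = (1/g) Σ q̄ Δp, with q in kg/kg and Δp in Pa (1 kg/m² of water = 1 mm).
Layer 1015–680 hPa: Δp = 335 hPa = 33500 Pa, q̄ = 0.00751 kg/kg → 0.00751 × 33500 / 9.8 = 25.67 mm
Layer 680–450 hPa: Δp = 230 hPa = 23000 Pa, q̄ = 0.00433 kg/kg → 0.00433 × 23000 / 9.8 = 10.16 mm
Layer 450–250 hPa: Δp = 200 hPa = 20000 Pa, q̄ = 0.00181 kg/kg → 0.00181 × 20000 / 9.8 = 3.69 mm
PW = 25.67 + 10.16 + 3.69 = 39.52 ≈ 39.5 mm.
Rainfall = ε × PW = 0.39 × 39.5 = 15.4 mm.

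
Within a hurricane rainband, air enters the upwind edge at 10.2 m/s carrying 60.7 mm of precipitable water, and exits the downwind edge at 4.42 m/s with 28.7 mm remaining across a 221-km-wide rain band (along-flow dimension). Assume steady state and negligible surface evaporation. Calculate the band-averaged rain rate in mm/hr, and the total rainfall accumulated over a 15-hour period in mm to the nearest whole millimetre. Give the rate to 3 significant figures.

R ≈ 8.02 mm/hr; total ≈ 120 mm

Column moisture flux per unit crosswind length is F = V × PW.
Inflow: F_in = 10.2 × 60.7 = 619.14 mm·m/s
Outflow: F_out = 4.42 × 28.7 = 126.854 mm·m/s
Steady-state rate R = (F_in − F_out)/L = (619.14 − 126.854) / 221000 m = 2.228e-03 mm/s.
R = 2.228e-03 × 3600 = 8.02 mm/hr.
Over 15 h: total = 8.02 × 15 = 120.3 ≈ 120 mm.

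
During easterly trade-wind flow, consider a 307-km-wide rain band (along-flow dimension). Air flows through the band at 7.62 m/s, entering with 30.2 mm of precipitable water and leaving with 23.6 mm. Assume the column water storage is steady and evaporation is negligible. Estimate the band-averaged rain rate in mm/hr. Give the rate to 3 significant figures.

R ≈ 0.590 mm/hr

Column moisture flux per unit crosswind length is F = V × PW.
Inflow: F_in = 7.62 × 30.2 = 230.124 mm·m/s
Outflow: F_out = 7.62 × 23.6 = 179.832 mm·m/s
Steady-state rate R = (F_in − F_out)/L = (230.124 − 179.832) / 307000 m = 1.638e-04 mm/s.
R = 1.638e-04 × 3600 = 0.590 mm/hr.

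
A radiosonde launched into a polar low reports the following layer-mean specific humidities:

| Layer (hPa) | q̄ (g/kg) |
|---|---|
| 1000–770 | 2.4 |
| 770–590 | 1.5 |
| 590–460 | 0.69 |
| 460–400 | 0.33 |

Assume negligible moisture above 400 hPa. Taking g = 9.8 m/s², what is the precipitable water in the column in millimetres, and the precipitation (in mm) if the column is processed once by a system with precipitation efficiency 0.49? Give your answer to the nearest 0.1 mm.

Precipitable water is the column-integrated vapour mass per unit area: PW = (1/g) Σ q̄ Δp, with q in kg/kg and Δp in Pa (1 kg/m² of water = 1 mm).
Layer 1000–770 hPa: Δp = 230 hPa = 23000 Pa, q̄ = 0.0024 kg/kg → 0.0024 × 23000 / 9.8 = 5.63 mm
Layer 770–590 hPa: Δp = 180 hPa = 18000 Pa, q̄ = 0.0015 kg/kg → 0.0015 × 18000 / 9.8 = 2.76 mm
Layer 590–460 hPa: Δp = 130 hPa = 13000 Pa, q̄ = 0.00069 kg/kg → 0.00069 × 13000 / 9.8 = 0.92 mm
Layer 460–400 hPa: Δp = 60 hPa = 6000 Pa, q̄ = 0.00033 kg/kg → 0.00033 × 6000 / 9.8 = 0.20 mm
PW = 5.63 + 2.76 + 0.92 + 0.20 = 9.51 ≈ 9.5 mm.
Precipitation = ε × PW = 0.49 × 9.5 = 4.7 mm.

PW ≈ 9.5 mm; precipitation ≈ 4.7 mm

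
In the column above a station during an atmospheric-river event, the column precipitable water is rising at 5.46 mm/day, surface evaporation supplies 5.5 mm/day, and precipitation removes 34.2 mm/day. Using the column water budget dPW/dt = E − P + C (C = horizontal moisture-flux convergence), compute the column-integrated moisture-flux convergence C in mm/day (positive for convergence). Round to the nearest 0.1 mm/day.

C ≈ 34.2 mm/day

dPW/dt = +5.46 mm/day.
C = dPW/dt − E + P = (+5.46) − 5.5 + 34.2 = 34.2 mm/day.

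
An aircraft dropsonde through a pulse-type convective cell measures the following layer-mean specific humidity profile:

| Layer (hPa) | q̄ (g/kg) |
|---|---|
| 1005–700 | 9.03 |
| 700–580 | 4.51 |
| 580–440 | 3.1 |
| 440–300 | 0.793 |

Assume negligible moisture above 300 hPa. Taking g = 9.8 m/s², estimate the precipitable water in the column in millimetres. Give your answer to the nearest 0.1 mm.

Precipitable water is the column-integrated vapour mass per unit area: PW = (1/g) Σ q̄ Δp, with q in kg/kg and Δp in Pa (1 kg/m² of water = 1 mm).
Layer 1005–700 hPa: Δp = 305 hPa = 30500 Pa, q̄ = 0.00903 kg/kg → 0.00903 × 30500 / 9.8 = 28.10 mm
Layer 700–580 hPa: Δp = 120 hPa = 12000 Pa, q̄ = 0.00451 kg/kg → 0.00451 × 12000 / 9.8 = 5.52 mm
Layer 580–440 hPa: Δp = 140 hPa = 14000 Pa, q̄ = 0.0031 kg/kg → 0.0031 × 14000 / 9.8 = 4.43 mm
Layer 440–300 hPa: Δp = 140 hPa = 14000 Pa, q̄ = 0.000793 kg/kg → 0.000793 × 14000 / 9.8 = 1.13 mm
PW = 28.10 + 5.52 + 4.43 + 1.13 = 39.18 ≈ 39.2 mm.

PW ≈ 39.2 mm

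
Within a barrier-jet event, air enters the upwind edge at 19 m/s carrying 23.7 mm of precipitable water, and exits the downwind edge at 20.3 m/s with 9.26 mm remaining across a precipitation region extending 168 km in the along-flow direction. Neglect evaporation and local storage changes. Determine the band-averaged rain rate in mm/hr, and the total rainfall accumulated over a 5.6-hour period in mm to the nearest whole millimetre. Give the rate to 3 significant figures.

R ≈ 5.62 mm/hr; total ≈ 31 mm

Column moisture flux per unit crosswind length is F = V × PW.
Inflow: F_in = 19 × 23.7 = 450.3 mm·m/s
Outflow: F_out = 20.3 × 9.26 = 187.978 mm·m/s
Steady-state rate R = (F_in − F_out)/L = (450.3 − 187.978) / 168000 m = 1.561e-03 mm/s.
R = 1.561e-03 × 3600 = 5.62 mm/hr.
Over 5.6 h: total = 5.62 × 5.6 = 31.472 ≈ 31 mm.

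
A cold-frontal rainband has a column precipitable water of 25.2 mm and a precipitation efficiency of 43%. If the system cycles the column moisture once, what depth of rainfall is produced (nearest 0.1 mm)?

rainfall ≈ 10.8 mm

Rainfall = ε × PW = 0.43 × 25.2 = 10.8 mm.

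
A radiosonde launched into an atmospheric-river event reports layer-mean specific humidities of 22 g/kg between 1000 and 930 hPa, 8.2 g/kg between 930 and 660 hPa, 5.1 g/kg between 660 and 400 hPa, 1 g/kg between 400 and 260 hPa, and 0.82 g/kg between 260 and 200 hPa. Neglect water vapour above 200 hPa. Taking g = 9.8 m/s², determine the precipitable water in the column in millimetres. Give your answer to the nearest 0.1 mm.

Precipitable water is the column-integrated vapour mass per unit area: PW = (1/g) Σ q̄ Δp, with q in kg/kg and Δp in Pa (1 kg/m² of water = 1 mm).
Layer 1000–930 hPa: Δp = 70 hPa = 7000 Pa, q̄ = 0.022 kg/kg → 0.022 × 7000 / 9.8 = 15.71 mm
Layer 930–660 hPa: Δp = 270 hPa = 27000 Pa, q̄ = 0.0082 kg/kg → 0.0082 × 27000 / 9.8 = 22.59 mm
Layer 660–400 hPa: Δp = 260 hPa = 26000 Pa, q̄ = 0.0051 kg/kg → 0.0051 × 26000 / 9.8 = 13.53 mm
Layer 400–260 hPa: Δp = 140 hPa = 14000 Pa, q̄ = 0.001 kg/kg → 0.001 × 14000 / 9.8 = 1.43 mm
Layer 260–200 hPa: Δp = 60 hPa = 6000 Pa, q̄ = 0.00082 kg/kg → 0.00082 × 6000 / 9.8 = 0.50 mm
PW = 15.71 + 22.59 + 13.53 + 1.43 + 0.50 = 53.76 ≈ 53.8 mm.

PW ≈ 53.8 mm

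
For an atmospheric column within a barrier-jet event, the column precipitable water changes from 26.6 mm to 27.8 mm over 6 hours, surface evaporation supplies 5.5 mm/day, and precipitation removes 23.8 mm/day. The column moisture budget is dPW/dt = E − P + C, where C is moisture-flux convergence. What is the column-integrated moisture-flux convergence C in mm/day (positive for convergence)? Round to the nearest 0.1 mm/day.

dPW/dt = (27.8 − 26.6) mm / (6/24 day) = +4.800 mm/day.
C = dPW/dt − E + P = (+4.800) − 5.5 + 23.8 = 23.1 mm/day.

C ≈ 23.1 mm/day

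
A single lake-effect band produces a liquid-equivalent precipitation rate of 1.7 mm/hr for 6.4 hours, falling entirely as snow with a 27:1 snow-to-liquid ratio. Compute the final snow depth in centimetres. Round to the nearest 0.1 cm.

snow depth ≈ 29.4 cm

Liquid-equivalent depth = 1.7 × 6.4 = 10.88 mm.
Snow depth = 10.88 mm × 27 = 293.76 mm = 29.4 cm.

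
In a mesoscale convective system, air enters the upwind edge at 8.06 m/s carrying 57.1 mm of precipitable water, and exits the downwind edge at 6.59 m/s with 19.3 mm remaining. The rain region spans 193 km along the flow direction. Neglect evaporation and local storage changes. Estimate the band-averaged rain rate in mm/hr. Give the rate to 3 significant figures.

R ≈ 6.21 mm/hr

Column moisture flux per unit crosswind length is F = V × PW.
Inflow: F_in = 8.06 × 57.1 = 460.226 mm·m/s
Outflow: F_out = 6.59 × 19.3 = 127.187 mm·m/s
Steady-state rate R = (F_in − F_out)/L = (460.226 − 127.187) / 193000 m = 1.726e-03 mm/s.
R = 1.726e-03 × 3600 = 6.21 mm/hr.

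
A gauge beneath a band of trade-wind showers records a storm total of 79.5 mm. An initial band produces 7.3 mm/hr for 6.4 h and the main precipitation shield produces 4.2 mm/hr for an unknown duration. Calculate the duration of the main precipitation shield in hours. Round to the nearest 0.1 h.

Known phases: 7.3 × 6.4 = 46.72 mm.
Remaining depth = 79.5 − 46.72 = 32.78 mm.
Duration = 32.78 / 4.2 = 7.8 h.

duration ≈ 7.8 h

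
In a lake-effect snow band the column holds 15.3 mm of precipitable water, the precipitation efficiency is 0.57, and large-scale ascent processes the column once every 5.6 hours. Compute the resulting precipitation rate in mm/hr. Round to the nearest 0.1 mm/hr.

Each overturning extracts ε × PW = 0.57 × 15.3 = 8.721 mm.
Rate = ε·PW / τ = 8.721 / 5.6 h = 1.6 mm/hr.

R ≈ 1.6 mm/hr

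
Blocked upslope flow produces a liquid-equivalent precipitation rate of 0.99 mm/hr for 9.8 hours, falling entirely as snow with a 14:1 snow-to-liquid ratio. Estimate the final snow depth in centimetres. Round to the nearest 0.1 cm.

Liquid-equivalent depth = 0.99 × 9.8 = 9.702 mm.
Snow depth = 9.702 mm × 14 = 135.828 mm = 13.6 cm.

snow depth ≈ 13.6 cm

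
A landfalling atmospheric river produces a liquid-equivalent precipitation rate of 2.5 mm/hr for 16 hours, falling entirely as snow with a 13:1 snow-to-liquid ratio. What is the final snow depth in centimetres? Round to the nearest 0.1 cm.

snow depth ≈ 52.0 cm

Liquid-equivalent depth = 2.5 × 16 = 40 mm.
Snow depth = 40 mm × 13 = 520 mm = 52.0 cm.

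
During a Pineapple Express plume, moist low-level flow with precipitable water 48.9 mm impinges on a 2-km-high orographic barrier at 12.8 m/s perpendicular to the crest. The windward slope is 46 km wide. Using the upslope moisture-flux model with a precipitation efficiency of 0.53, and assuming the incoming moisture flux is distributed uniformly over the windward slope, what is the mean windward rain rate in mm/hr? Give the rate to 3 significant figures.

R ≈ 26.0 mm/hr

Incoming column moisture flux per unit ridge length: F = V × PW = 12.8 × 48.9 = 625.92 mm·m/s.
Spread over the 46 km slope with efficiency ε = 0.53: R = ε·F/W = 0.53 × 625.92 / 46000 m = 7.212e-03 mm/s.
R = 7.212e-03 × 3600 = 26.0 mm/hr.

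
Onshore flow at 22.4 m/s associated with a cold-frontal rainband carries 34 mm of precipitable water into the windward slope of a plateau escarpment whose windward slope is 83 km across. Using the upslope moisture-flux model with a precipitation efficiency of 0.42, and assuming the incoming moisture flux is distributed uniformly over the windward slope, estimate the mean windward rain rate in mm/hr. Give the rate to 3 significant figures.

R ≈ 13.9 mm/hr

Incoming column moisture flux per unit ridge length: F = V × PW = 22.4 × 34 = 761.6 mm·m/s.
Spread over the 83 km slope with efficiency ε = 0.42: R = ε·F/W = 0.42 × 761.6 / 83000 m = 3.854e-03 mm/s.
R = 3.854e-03 × 3600 = 13.9 mm/hr.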